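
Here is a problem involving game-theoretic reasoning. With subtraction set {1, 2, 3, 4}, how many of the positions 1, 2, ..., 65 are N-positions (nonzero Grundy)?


Subtraction set S = {1, 2, 3, 4}, so G(n) = n mod 5.
G(n) = 0 when n is a multiple of 5.
Multiples of 5 in [1, 65]: 13
N-positions (nonzero Grundy) = 65 - 13 = 52

52


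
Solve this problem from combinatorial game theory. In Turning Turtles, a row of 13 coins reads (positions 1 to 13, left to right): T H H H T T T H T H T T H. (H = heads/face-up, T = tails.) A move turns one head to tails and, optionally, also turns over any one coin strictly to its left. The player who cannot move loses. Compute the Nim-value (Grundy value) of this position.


Coins: T H H H T T T H T H T T H
Key fact: a single head at position k behaves exactly like a Nim heap of size k (turning it to T and optionally flipping a coin at j < k corresponds to moving the heap from k to j, or to 0), and heads combine as a disjunctive sum (two heads at the same place would cancel, matching j XOR j = 0). So the Nim-value is the XOR of the 1-indexed positions of the heads.
Face-up positions (1-indexed): [2, 3, 4, 8, 10, 13]
XOR 0 with 2: 0 XOR 2 = 2
XOR 2 with 3: 2 XOR 3 = 1
XOR 1 with 4: 1 XOR 4 = 5
XOR 5 with 8: 5 XOR 8 = 13
XOR 13 with 10: 13 XOR 10 = 7
XOR 7 with 13: 7 XOR 13 = 10
Nim-value = 10

10


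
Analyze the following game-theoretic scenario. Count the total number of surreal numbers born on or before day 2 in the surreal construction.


Day 0: {|} = 0 is born. Count = 1.
Day n: the number of surreal numbers born by day n is 2^(n+1) - 1.
By day 0: 2^1 - 1 = 1
By day 1: 2^2 - 1 = 3
By day 2: 2^3 - 1 = 7
By day 2: 7 surreal numbers.

7


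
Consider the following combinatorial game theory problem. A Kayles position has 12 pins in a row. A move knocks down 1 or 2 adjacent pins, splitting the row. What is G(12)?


Kayles: a move removes 1 or 2 adjacent pins from a contiguous row.
Removing pins from a row of k leaves two independent rows (a, b) with a + b = k - 1 (one pin) or a + b = k - 2 (two pins); an end removal gives a = 0.
By Sprague-Grundy, G(k) = mex{ G(a) XOR G(b) } over all these splits. G(0) = 0.
G(1): splits (0,0):0^0=0 -> mex({0}) = 1
G(2): splits (0,1):0^1=1 (0,0):0^0=0 -> mex({0, 1}) = 2
G(3): splits (0,2):0^2=2 (1,1):1^1=0 (0,1):0^1=1 -> mex({0, 1, 2}) = 3
G(4): splits (0,3):0^3=3 (1,2):1^2=3 (0,2):0^2=2 (1,1):1^1=0 -> mex({0, 2, 3}) = 1
G(5): splits (0,4):0^1=1 (1,3):1^3=2 (2,2):2^2=0 (0,3):0^3=3 (1,2):1^2=3 -> mex({0, 1, 2, 3}) = 4
G(6) = mex({0, 1, 2, 4}) = 3
G(7) = mex({0, 1, 3, 4, 5}) = 2
G(8) = mex({0, 2, 3, 5, 6}) = 1
G(9) = mex({0, 1, 2, 3, 6, 7}) = 4
G(10) = mex({0, 1, 3, 4, 5, 7}) = 2
G(11) = mex({0, 1, 2, 3, 4, 5}) = 6
G(12) = mex({0, 1, 2, 3, 5, 6, 7}) = 4
Therefore G(12) = 4.

4


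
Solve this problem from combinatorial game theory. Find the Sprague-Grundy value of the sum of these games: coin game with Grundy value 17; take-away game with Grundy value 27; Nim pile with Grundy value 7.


By the Sprague-Grundy theorem, the Grundy value of a sum of games is the XOR of individual Grundy values.
coin game: Grundy value = 17. Running XOR: 0 XOR 17 = 17
take-away game: Grundy value = 27. Running XOR: 17 XOR 27 = 10
Nim pile: Grundy value = 7. Running XOR: 10 XOR 7 = 13
The combined Grundy value is 13.

13


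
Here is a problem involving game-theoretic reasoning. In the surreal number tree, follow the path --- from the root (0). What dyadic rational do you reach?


Sign expansion: ---
Rule: track bounds (lo, hi), initially (-inf, +inf). On '+', the current value becomes lo and we move to the simplest number in (value, hi): value + 1 if hi = +inf, otherwise the midpoint (value + hi)/2. On '-', the current value becomes hi and we move to value - 1 if lo = -inf, otherwise the midpoint (lo + value)/2.
Start at 0.
Step 1: sign = -, move left. Bounds: (-inf, 0). Value = -1
Step 2: sign = -, move left. Bounds: (-inf, -1). Value = -2
Step 3: sign = -, move left. Bounds: (-inf, -2). Value = -3
The surreal number with sign expansion --- is -3.

-3


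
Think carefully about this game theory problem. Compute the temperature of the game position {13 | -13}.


The game is {13 | -13}, a switch {a | b} with numbers a > b.
Cooling {a | b} by t gives {a - t | b + t}, which stops being hot when a - t = b + t, i.e. at t = (a - b)/2. So the temperature of a switch is (a - b)/2.
Temperature = (Left option - Right option) / 2
= (13 - (-13)) / 2
= 26 / 2
= 13

13


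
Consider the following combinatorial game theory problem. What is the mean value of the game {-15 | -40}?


Game = {-15 | -40}, a switch {a | b} with numbers a > b.
Its thermograph has left wall a - t and right wall b + t, which meet at t = (a - b)/2, where both equal (a + b)/2. So the mast (mean value) is at (a + b)/2.
Mean = (-15 + (-40))/2 = -55/2 = -55/2

-55/2


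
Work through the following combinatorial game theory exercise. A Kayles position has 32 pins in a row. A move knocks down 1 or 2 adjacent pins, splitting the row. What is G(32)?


Kayles: a move removes 1 or 2 adjacent pins from a contiguous row.
Removing pins from a row of k leaves two independent rows (a, b) with a + b = k - 1 (one pin) or a + b = k - 2 (two pins); an end removal gives a = 0.
By Sprague-Grundy, G(k) = mex{ G(a) XOR G(b) } over all these splits. G(0) = 0.
G(1): splits (0,0):0^0=0 -> mex({0}) = 1
G(2): splits (0,1):0^1=1 (0,0):0^0=0 -> mex({0, 1}) = 2
G(3): splits (0,2):0^2=2 (1,1):1^1=0 (0,1):0^1=1 -> mex({0, 1, 2}) = 3
G(4): splits (0,3):0^3=3 (1,2):1^2=3 (0,2):0^2=2 (1,1):1^1=0 -> mex({0, 2, 3}) = 1
G(5): splits (0,4):0^1=1 (1,3):1^3=2 (2,2):2^2=0 (0,3):0^3=3 (1,2):1^2=3 -> mex({0, 1, 2, 3}) = 4
G(6) = mex({0, 1, 2, 4}) = 3
G(7) = mex({0, 1, 3, 4, 5}) = 2
G(8) = mex({0, 2, 3, 5, 6}) = 1
G(9) = mex({0, 1, 2, 3, 6, 7}) = 4
G(10) = mex({0, 1, 3, 4, 5, 7}) = 2
G(11) = mex({0, 1, 2, 3, 4, 5}) = 6
G(12) = mex({0, 1, 2, 3, 5, 6, 7}) = 4
G(13) = mex({0, 2, 3, 4, 6, 7}) = 1
G(14) = mex({0, 1, 4, 5, 6, 7}) = 2
G(15) = mex({0, 1, 2, 3, 4, 5, 6}) = 7
G(16) = mex({0, 2, 3, 5, 6, 7}) = 1
G(17) = mex({0, 1, 2, 3, 5, 6, 7}) = 4
G(18) = mex({0, 1, 2, 4, 5, 6}) = 3
G(19) = mex({0, 1, 3, 4, 5, 7}) = 2
G(20) = mex({0, 2, 3, 4, 5, 6, 7}) = 1
G(21) = mex({0, 1, 2, 3, 5, 6, 7}) = 4
G(22) = mex({0, 1, 2, 3, 4, 5, 7}) = 6
G(23) = mex({0, 1, 2, 3, 4, 5, 6}) = 7
G(24) = mex({0, 1, 2, 3, 5, 6, 7}) = 4
G(25) = mex({0, 2, 3, 4, 6, 7}) = 1
G(26) = mex({0, 1, 3, 4, 5, 6, 7}) = 2
G(27) = mex({0, 1, 2, 3, 4, 5, 6, 7}) = 8
G(28) = mex({0, 1, 2, 3, 4, 6, 7, 8}) = 5
G(29) = mex({0, 1, 2, 3, 5, 6, 7, 8, 9}) = 4
G(30) = mex({0, 1, 2, 3, 4, 5, 6, 9, 10}) = 7
G(31) = mex({0, 1, 3, 4, 5, 7, 10, 11}) = 2
G(32) = mex({0, 2, 3, 4, 5, 6, 7, 9, 11}) = 1
Therefore G(32) = 1.

1


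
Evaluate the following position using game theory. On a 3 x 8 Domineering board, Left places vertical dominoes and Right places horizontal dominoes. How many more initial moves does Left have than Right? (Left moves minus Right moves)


Board is 3 x 8 (rows x cols).
Left (vertical) placements: (rows-1) * cols = 2 * 8 = 16
Right (horizontal) placements: rows * (cols-1) = 3 * 7 = 21
Advantage = Left - Right = 16 - 21 = -5

-5


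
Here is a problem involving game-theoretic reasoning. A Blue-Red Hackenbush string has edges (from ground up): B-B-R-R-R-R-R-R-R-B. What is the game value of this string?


Edges (from ground): B-B-R-R-R-R-R-R-R-B
By Berlekamp's sign-expansion rule, a Blue-Red Hackenbush stalk has the value of the surreal number whose sign sequence is the edge sequence with B -> + and R -> -.
Sign sequence: ++-------+
Trace the sign expansion in the surreal number tree, starting from 0:
Edge 1: B (sign +) -> bounds (0, +inf), value = 1
Edge 2: B (sign +) -> bounds (1, +inf), value = 2
Edge 3: R (sign -) -> bounds (1, 2), value = 3/2
Edge 4: R (sign -) -> bounds (1, 3/2), value = 5/4
Edge 5: R (sign -) -> bounds (1, 5/4), value = 9/8
Edge 6: R (sign -) -> bounds (1, 9/8), value = 17/16
Edge 7: R (sign -) -> bounds (1, 17/16), value = 33/32
Edge 8: R (sign -) -> bounds (1, 33/32), value = 65/64
Edge 9: R (sign -) -> bounds (1, 65/64), value = 129/128
Edge 10: B (sign +) -> bounds (129/128, 65/64), value = 259/256
Game value = 259/256

259/256


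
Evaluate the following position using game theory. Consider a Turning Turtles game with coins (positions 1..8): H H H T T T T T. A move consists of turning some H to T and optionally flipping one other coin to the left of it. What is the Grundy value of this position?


Coins: H H H T T T T T
Key fact: a single head at position k behaves exactly like a Nim heap of size k (turning it to T and optionally flipping a coin at j < k corresponds to moving the heap from k to j, or to 0), and heads combine as a disjunctive sum (two heads at the same place would cancel, matching j XOR j = 0). So the Nim-value is the XOR of the 1-indexed positions of the heads.
Face-up positions (1-indexed): [1, 2, 3]
XOR 0 with 1: 0 XOR 1 = 1
XOR 1 with 2: 1 XOR 2 = 3
XOR 3 with 3: 3 XOR 3 = 0
Nim-value = 0

0


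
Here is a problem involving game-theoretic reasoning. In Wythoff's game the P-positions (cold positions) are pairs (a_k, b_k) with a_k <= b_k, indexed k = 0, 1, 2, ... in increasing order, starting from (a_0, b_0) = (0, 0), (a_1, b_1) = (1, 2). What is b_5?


By Wythoff's theorem, a_k = floor(k * phi) and b_k = floor(k * phi^2) = a_k + k, where phi = (1 + sqrt(5))/2 is the golden ratio.
phi = (1 + sqrt(5))/2 = 1.618034
phi^2 = phi + 1 = 2.618034
k = 5
k * phi^2 = 5 * 2.618034 = 13.090170
b_5 = floor(k * phi^2) = 13 (check: a_5 + k = 8 + 5 = 13)

13


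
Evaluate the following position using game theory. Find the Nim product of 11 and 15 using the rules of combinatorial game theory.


Nim multiplication is bilinear over XOR: (u XOR v) * w = (u*w) XOR (v*w).
So we split each operand into its bit components and XOR the pairwise Nim products.
11 = 1 + 2 + 8 (as XOR of powers of 2).
15 = 1 + 2 + 4 + 8 (as XOR of powers of 2).
Using the standard Nim-product table on single bits:
  2*2 = 3,   2*4 = 8,   2*8 = 12,
  4*4 = 6,   4*8 = 11,  8*8 = 13,
and  1*x = x (identity), k*l = l*k (commutative).
Pairwise Nim products:
  1 * 1 = 1
  1 * 2 = 2
  1 * 4 = 4
  1 * 8 = 8
  2 * 1 = 2
  2 * 2 = 3
  2 * 4 = 8
  2 * 8 = 12
  8 * 1 = 8
  8 * 2 = 12
  8 * 4 = 11
  8 * 8 = 13
XOR them: 1 XOR 2 XOR 4 XOR 8 XOR 2 XOR 3 XOR 8 XOR 12 XOR 8 XOR 12 XOR 11 XOR 13 = 8.
Result: 11 * 15 = 8 (in Nim).

8


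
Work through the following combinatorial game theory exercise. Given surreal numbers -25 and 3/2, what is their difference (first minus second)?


x = -25, y = 3/2
Converting to common denominator: 2
x = -50/2, y = 3/2
x - y = -25 - 3/2 = -53/2

-53/2


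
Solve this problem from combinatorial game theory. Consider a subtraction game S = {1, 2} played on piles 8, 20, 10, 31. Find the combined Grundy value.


Subtraction set: {1, 2}
For this subtraction set, G(n) = n mod 3 (period = max + 1 = 3).
Pile 1 (size 8): G(8) = 8 mod 3 = 2
Pile 2 (size 20): G(20) = 20 mod 3 = 2
Pile 3 (size 10): G(10) = 10 mod 3 = 1
Pile 4 (size 31): G(31) = 31 mod 3 = 1
Total Grundy value = XOR of all: 2 XOR 2 XOR 1 XOR 1 = 0

0


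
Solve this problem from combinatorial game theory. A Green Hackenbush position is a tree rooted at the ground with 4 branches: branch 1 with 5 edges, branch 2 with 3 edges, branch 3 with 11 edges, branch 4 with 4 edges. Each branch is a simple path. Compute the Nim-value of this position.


The tree has 4 branches from the ground vertex.
In Green Hackenbush, the Nim-value of a simple path of length k is k.
Branch 1: length 5, Nim-value = 5
Branch 2: length 3, Nim-value = 3
Branch 3: length 11, Nim-value = 11
Branch 4: length 4, Nim-value = 4
Total Nim-value = XOR of all branch values:
0 XOR 5 = 5
5 XOR 3 = 6
6 XOR 11 = 13
13 XOR 4 = 9
Nim-value of the tree = 9

9


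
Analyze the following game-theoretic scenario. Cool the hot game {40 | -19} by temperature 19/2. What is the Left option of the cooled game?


Original game: {40 | -19} (a switch {a | b} with a > b).
Cooling by t (for t below the temperature (a - b)/2 = 59/2) taxes each move by t: {a | b} cooled by t is {a - t | b + t}.
Cooling amount: t = 19/2
Cooled Left option: 40 - 19/2 = 61/2
Cooled Right option: -19 + 19/2 = -19/2
Cooled game: {61/2 | -19/2}
Left option = 61/2

61/2


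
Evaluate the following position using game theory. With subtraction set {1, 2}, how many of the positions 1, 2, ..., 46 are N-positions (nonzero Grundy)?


Subtraction set S = {1, 2}, so G(n) = n mod 3.
G(n) = 0 when n is a multiple of 3.
Multiples of 3 in [1, 46]: 15
N-positions (nonzero Grundy) = 46 - 15 = 31

31


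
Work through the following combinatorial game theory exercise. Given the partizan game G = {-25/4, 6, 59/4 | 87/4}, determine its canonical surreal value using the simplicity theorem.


Left options: {-25/4, 6, 59/4}, max = 59/4
Right options: {87/4}, min = 87/4
All options are numbers and max(Left) < min(Right), so by the simplicity theorem the value is the simplest (earliest-born) number strictly between 59/4 and 87/4.
Integers 15 through 21 all lie strictly between 59/4 and 87/4.
Among integers, the simplest (lowest birthday = smallest |n|; 0 is born on day 0, +-n on day n) is 15.
No non-integer in the interval can be simpler: if x is a non-integer in the interval, then floor(x) or ceil(x) also lies in the interval (the interval contains an integer), and both are proper prefixes of x's sign expansion, i.e. born earlier. So the game value is 15.
Game value = 15

15


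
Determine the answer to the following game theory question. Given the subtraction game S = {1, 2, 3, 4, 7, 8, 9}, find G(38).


The subtraction set is S = {1, 2, 3, 4, 7, 8, 9}.
G(k) = mex{ G(k - s) : s in S, s <= k }. We compute iteratively: G(0) = 0.
G(1) = mex({0}) = 1
G(2) = mex({0, 1}) = 2
G(3) = mex({0, 1, 2}) = 3
G(4) = mex({0, 1, 2, 3}) = 4
G(5) = mex({1, 2, 3, 4}) = 0
G(6) = mex({0, 2, 3, 4}) = 1
G(7) = mex({0, 1, 3, 4}) = 2
G(8) = mex({0, 1, 2, 4}) = 3
G(9) = mex({0, 1, 2, 3}) = 4
G(10) = mex({1, 2, 3, 4}) = 0
G(11) = mex({0, 2, 3, 4}) = 1
G(12) = mex({0, 1, 3, 4}) = 2
G(13) = mex({0, 1, 2, 4}) = 3
Observe that G(5)..G(13) = 0, 1, 2, 3, 4, 0, 1, 2, 3 repeats G(0)..G(8) = 0, 1, 2, 3, 4, 0, 1, 2, 3.
For k >= max(S) = 9, G(k) is determined by the previous 9 values G(k-9)..G(k-1); a window of 9 consecutive values has recurred shifted by 5, so by induction G(k + 5) = G(k) for all k >= 0: the sequence is periodic from the start with period 5.
One period: G(0..4) = 0, 1, 2, 3, 4.
38 mod 5 = 3, so G(38) = G(3) = 3.

3


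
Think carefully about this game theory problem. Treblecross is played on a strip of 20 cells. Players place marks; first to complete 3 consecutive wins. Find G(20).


Treblecross: place X on empty cells; 3-in-a-row wins.
Playing within two cells of an existing X lets the opponent win at once, so sensible play treats the cells i-2..i+2 around each X as dead. The player left with no safe cell loses, so this is a normal-play take-away game on strips of safe cells.
Placing X at cell i (0-indexed) of a strip of k safe cells leaves independent strips of sizes max(0, i-2) and max(0, k-i-3). Hence G(k) = mex{ G(max(0,i-2)) XOR G(max(0,k-i-3)) : 0 <= i < k }, with G(0) = 0.
G(1): splits (0,0):0^0=0 -> mex({0}) = 1
G(2): splits (0,0):0^0=0 -> mex({0}) = 1
G(3): splits (0,0):0^0=0 -> mex({0}) = 1
G(4): splits (0,1):0^1=1 (0,0):0^0=0 -> mex({0, 1}) = 2
G(5): splits (0,2):0^1=1 (0,1):0^1=1 (0,0):0^0=0 -> mex({0, 1}) = 2
G(6) = mex({1}) = 0
G(7) = mex({0, 1, 2}) = 3
G(8) = mex({0, 1, 2}) = 3
G(9) = mex({0, 2}) = 1
G(10) = mex({0, 2, 3}) = 1
G(11) = mex({0, 3}) = 1
G(12) = mex({1, 3}) = 0
G(13) = mex({0, 1, 2, 3}) = 4
G(14) = mex({0, 1, 2}) = 3
G(15) = mex({0, 1, 2}) = 3
G(16) = mex({0, 1, 2, 4}) = 3
G(17) = mex({0, 1, 3, 4}) = 2
G(18) = mex({0, 1, 3, 4}) = 2
G(19) = mex({0, 1, 3, 5}) = 2
G(20) = mex({0, 1, 2, 3, 5}) = 4
Therefore G(20) = 4.

4


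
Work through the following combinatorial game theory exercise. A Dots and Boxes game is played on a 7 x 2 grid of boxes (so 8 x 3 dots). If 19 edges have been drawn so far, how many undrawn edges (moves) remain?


Grid: 7 x 2 boxes, i.e. 8 rows and 3 columns of dots.
Horizontal edges: (rows + 1) * cols = 8 * 2 = 16
Vertical edges: rows * (cols + 1) = 7 * 3 = 21
Total edges: 16 + 21 = 37
Edges drawn: 19
Remaining: 37 - 19 = 18

18


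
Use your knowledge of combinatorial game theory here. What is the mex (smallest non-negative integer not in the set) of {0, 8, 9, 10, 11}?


Set = {0, 8, 9, 10, 11}
0 is in the set.
1 is NOT in the set. This is the mex.
mex = 1

1


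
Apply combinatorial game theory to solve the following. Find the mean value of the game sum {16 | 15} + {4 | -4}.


G1 = {16 | 15}, G2 = {4 | -4}
Each is a switch {a | b} with numbers a > b; its mean value is (a + b)/2, and mean value is additive over game sums: m(G1 + G2) = m(G1) + m(G2).
Mean of G1 = (16 + (15))/2 = 31/2 = 31/2
Mean of G2 = (4 + (-4))/2 = 0/2 = 0
Mean of G1 + G2 = 31/2 + 0 = 31/2

31/2


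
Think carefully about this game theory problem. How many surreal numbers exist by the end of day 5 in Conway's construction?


Day 0: {|} = 0 is born. Count = 1.
Day n: the number of surreal numbers born by day n is 2^(n+1) - 1.
By day 0: 2^1 - 1 = 1
By day 1: 2^2 - 1 = 3
By day 2: 2^3 - 1 = 7
By day 3: 2^4 - 1 = 15
By day 4: 2^5 - 1 = 31
By day 5: 2^6 - 1 = 63
By day 5: 63 surreal numbers.

63


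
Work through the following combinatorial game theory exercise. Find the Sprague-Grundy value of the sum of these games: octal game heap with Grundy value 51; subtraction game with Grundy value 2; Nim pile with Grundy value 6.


By the Sprague-Grundy theorem, the Grundy value of a sum of games is the XOR of individual Grundy values.
octal game heap: Grundy value = 51. Running XOR: 0 XOR 51 = 51
subtraction game: Grundy value = 2. Running XOR: 51 XOR 2 = 49
Nim pile: Grundy value = 6. Running XOR: 49 XOR 6 = 55
The combined Grundy value is 55.

55


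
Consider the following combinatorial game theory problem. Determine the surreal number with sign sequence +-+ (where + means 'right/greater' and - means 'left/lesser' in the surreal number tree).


Sign expansion: +-+
Rule: track bounds (lo, hi), initially (-inf, +inf). On '+', the current value becomes lo and we move to the simplest number in (value, hi): value + 1 if hi = +inf, otherwise the midpoint (value + hi)/2. On '-', the current value becomes hi and we move to value - 1 if lo = -inf, otherwise the midpoint (lo + value)/2.
Start at 0.
Step 1: sign = +, move right. Bounds: (0, +inf). Value = 1
Step 2: sign = -, move left. Bounds: (0, 1). Value = 1/2
Step 3: sign = +, move right. Bounds: (1/2, 1). Value = 3/4
The surreal number with sign expansion +-+ is 3/4.

3/4


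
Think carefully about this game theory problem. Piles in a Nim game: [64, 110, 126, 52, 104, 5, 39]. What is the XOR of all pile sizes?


We need the XOR (exclusive or) of all pile sizes.
After XOR-ing pile 1 (size 64): 0 XOR 64 = 64
After XOR-ing pile 2 (size 110): 64 XOR 110 = 46
After XOR-ing pile 3 (size 126): 46 XOR 126 = 80
After XOR-ing pile 4 (size 52): 80 XOR 52 = 100
After XOR-ing pile 5 (size 104): 100 XOR 104 = 12
After XOR-ing pile 6 (size 5): 12 XOR 5 = 9
After XOR-ing pile 7 (size 39): 9 XOR 39 = 46
The Nim-value of this position is 46.

46


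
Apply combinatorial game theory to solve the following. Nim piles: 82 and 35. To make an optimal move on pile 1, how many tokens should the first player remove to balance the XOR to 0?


Piles: 82 and 35
Current XOR: 82 XOR 35 = 113 (non-zero, so this is an N-position).
To make the XOR zero, we need to find a move that balances the piles.
For pile 1 (size 82): target = 82 XOR 113 = 35
We reduce pile 1 from 82 to 35.
Tokens removed: 82 - 35 = 47
Verification: 35 XOR 35 = 0

47


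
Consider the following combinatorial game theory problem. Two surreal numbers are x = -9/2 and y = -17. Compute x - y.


x = -9/2, y = -17
Converting to common denominator: 2
x = -9/2, y = -34/2
x - y = -9/2 - -17 = 25/2

25/2


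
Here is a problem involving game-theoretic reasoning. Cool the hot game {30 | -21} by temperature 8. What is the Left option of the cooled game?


Original game: {30 | -21} (a switch {a | b} with a > b).
Cooling by t (for t below the temperature (a - b)/2 = 51/2) taxes each move by t: {a | b} cooled by t is {a - t | b + t}.
Cooling amount: t = 8
Cooled Left option: 30 - 8 = 22
Cooled Right option: -21 + 8 = -13
Cooled game: {22 | -13}
Left option = 22

22


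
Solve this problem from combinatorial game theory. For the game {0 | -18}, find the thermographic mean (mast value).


Game = {0 | -18}, a switch {a | b} with numbers a > b.
Its thermograph has left wall a - t and right wall b + t, which meet at t = (a - b)/2, where both equal (a + b)/2. So the mast (mean value) is at (a + b)/2.
Mean = (0 + (-18))/2 = -18/2 = -9

-9


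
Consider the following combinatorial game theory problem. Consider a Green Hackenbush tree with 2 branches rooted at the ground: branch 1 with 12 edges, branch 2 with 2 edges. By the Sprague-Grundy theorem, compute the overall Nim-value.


The tree has 2 branches from the ground vertex.
In Green Hackenbush, the Nim-value of a simple path of length k is k.
Branch 1: length 12, Nim-value = 12
Branch 2: length 2, Nim-value = 2
Total Nim-value = XOR of all branch values:
0 XOR 12 = 12
12 XOR 2 = 14
Nim-value of the tree = 14

14


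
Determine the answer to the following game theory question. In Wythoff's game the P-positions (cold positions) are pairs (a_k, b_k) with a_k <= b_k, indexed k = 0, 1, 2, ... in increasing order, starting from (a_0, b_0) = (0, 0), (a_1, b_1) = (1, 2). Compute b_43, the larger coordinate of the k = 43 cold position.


By Wythoff's theorem, a_k = floor(k * phi) and b_k = floor(k * phi^2) = a_k + k, where phi = (1 + sqrt(5))/2 is the golden ratio.
phi = (1 + sqrt(5))/2 = 1.618034
phi^2 = phi + 1 = 2.618034
k = 43
k * phi^2 = 43 * 2.618034 = 112.575462
b_43 = floor(k * phi^2) = 112 (check: a_43 + k = 69 + 43 = 112)

112


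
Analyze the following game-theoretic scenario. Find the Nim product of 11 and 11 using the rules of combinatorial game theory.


Nim multiplication is bilinear over XOR: (u XOR v) * w = (u*w) XOR (v*w).
So we split each operand into its bit components and XOR the pairwise Nim products.
11 = 1 + 2 + 8 (as XOR of powers of 2).
11 = 1 + 2 + 8 (as XOR of powers of 2).
Using the standard Nim-product table on single bits:
  2*2 = 3,   2*4 = 8,   2*8 = 12,
  4*4 = 6,   4*8 = 11,  8*8 = 13,
and  1*x = x (identity), k*l = l*k (commutative).
Pairwise Nim products:
  1 * 1 = 1
  1 * 2 = 2
  1 * 8 = 8
  2 * 1 = 2
  2 * 2 = 3
  2 * 8 = 12
  8 * 1 = 8
  8 * 2 = 12
  8 * 8 = 13
XOR them: 1 XOR 2 XOR 8 XOR 2 XOR 3 XOR 12 XOR 8 XOR 12 XOR 13 = 15.
Result: 11 * 11 = 15 (in Nim).

15


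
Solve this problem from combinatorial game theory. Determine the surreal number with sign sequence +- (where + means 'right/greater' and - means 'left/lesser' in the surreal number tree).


Sign expansion: +-
Rule: track bounds (lo, hi), initially (-inf, +inf). On '+', the current value becomes lo and we move to the simplest number in (value, hi): value + 1 if hi = +inf, otherwise the midpoint (value + hi)/2. On '-', the current value becomes hi and we move to value - 1 if lo = -inf, otherwise the midpoint (lo + value)/2.
Start at 0.
Step 1: sign = +, move right. Bounds: (0, +inf). Value = 1
Step 2: sign = -, move left. Bounds: (0, 1). Value = 1/2
The surreal number with sign expansion +- is 1/2.

1/2


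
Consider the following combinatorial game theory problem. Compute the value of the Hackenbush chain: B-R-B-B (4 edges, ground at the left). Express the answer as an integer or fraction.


Edges (from ground): B-R-B-B
By Berlekamp's sign-expansion rule, a Blue-Red Hackenbush stalk has the value of the surreal number whose sign sequence is the edge sequence with B -> + and R -> -.
Sign sequence: +-++
Trace the sign expansion in the surreal number tree, starting from 0:
Edge 1: B (sign +) -> bounds (0, +inf), value = 1
Edge 2: R (sign -) -> bounds (0, 1), value = 1/2
Edge 3: B (sign +) -> bounds (1/2, 1), value = 3/4
Edge 4: B (sign +) -> bounds (3/4, 1), value = 7/8
Game value = 7/8

7/8


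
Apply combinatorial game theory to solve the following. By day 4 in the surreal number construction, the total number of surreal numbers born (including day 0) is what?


Day 0: {|} = 0 is born. Count = 1.
Day n: the number of surreal numbers born by day n is 2^(n+1) - 1.
By day 0: 2^1 - 1 = 1
By day 1: 2^2 - 1 = 3
By day 2: 2^3 - 1 = 7
By day 3: 2^4 - 1 = 15
By day 4: 2^5 - 1 = 31
By day 4: 31 surreal numbers.

31


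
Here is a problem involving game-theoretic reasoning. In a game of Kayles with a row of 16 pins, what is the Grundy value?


Kayles: a move removes 1 or 2 adjacent pins from a contiguous row.
Removing pins from a row of k leaves two independent rows (a, b) with a + b = k - 1 (one pin) or a + b = k - 2 (two pins); an end removal gives a = 0.
By Sprague-Grundy, G(k) = mex{ G(a) XOR G(b) } over all these splits. G(0) = 0.
G(1): splits (0,0):0^0=0 -> mex({0}) = 1
G(2): splits (0,1):0^1=1 (0,0):0^0=0 -> mex({0, 1}) = 2
G(3): splits (0,2):0^2=2 (1,1):1^1=0 (0,1):0^1=1 -> mex({0, 1, 2}) = 3
G(4): splits (0,3):0^3=3 (1,2):1^2=3 (0,2):0^2=2 (1,1):1^1=0 -> mex({0, 2, 3}) = 1
G(5): splits (0,4):0^1=1 (1,3):1^3=2 (2,2):2^2=0 (0,3):0^3=3 (1,2):1^2=3 -> mex({0, 1, 2, 3}) = 4
G(6) = mex({0, 1, 2, 4}) = 3
G(7) = mex({0, 1, 3, 4, 5}) = 2
G(8) = mex({0, 2, 3, 5, 6}) = 1
G(9) = mex({0, 1, 2, 3, 6, 7}) = 4
G(10) = mex({0, 1, 3, 4, 5, 7}) = 2
G(11) = mex({0, 1, 2, 3, 4, 5}) = 6
G(12) = mex({0, 1, 2, 3, 5, 6, 7}) = 4
G(13) = mex({0, 2, 3, 4, 6, 7}) = 1
G(14) = mex({0, 1, 4, 5, 6, 7}) = 2
G(15) = mex({0, 1, 2, 3, 4, 5, 6}) = 7
G(16) = mex({0, 2, 3, 5, 6, 7}) = 1
Therefore G(16) = 1.

1


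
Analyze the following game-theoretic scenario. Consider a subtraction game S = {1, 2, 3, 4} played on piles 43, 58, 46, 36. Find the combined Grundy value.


Subtraction set: {1, 2, 3, 4}
For this subtraction set, G(n) = n mod 5 (period = max + 1 = 5).
Pile 1 (size 43): G(43) = 43 mod 5 = 3
Pile 2 (size 58): G(58) = 58 mod 5 = 3
Pile 3 (size 46): G(46) = 46 mod 5 = 1
Pile 4 (size 36): G(36) = 36 mod 5 = 1
Total Grundy value = XOR of all: 3 XOR 3 XOR 1 XOR 1 = 0

0


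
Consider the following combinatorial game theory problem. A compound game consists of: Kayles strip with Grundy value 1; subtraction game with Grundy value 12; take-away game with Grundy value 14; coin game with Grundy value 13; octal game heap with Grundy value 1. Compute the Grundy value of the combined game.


By the Sprague-Grundy theorem, the Grundy value of a sum of games is the XOR of individual Grundy values.
Kayles strip: Grundy value = 1. Running XOR: 0 XOR 1 = 1
subtraction game: Grundy value = 12. Running XOR: 1 XOR 12 = 13
take-away game: Grundy value = 14. Running XOR: 13 XOR 14 = 3
coin game: Grundy value = 13. Running XOR: 3 XOR 13 = 14
octal game heap: Grundy value = 1. Running XOR: 14 XOR 1 = 15
The combined Grundy value is 15.

15


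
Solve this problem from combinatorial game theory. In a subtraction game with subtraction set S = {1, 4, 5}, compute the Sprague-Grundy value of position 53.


The subtraction set is S = {1, 4, 5}.
G(k) = mex{ G(k - s) : s in S, s <= k }. We compute iteratively: G(0) = 0.
G(1) = mex({0}) = 1
G(2) = mex({1}) = 0
G(3) = mex({0}) = 1
G(4) = mex({0, 1}) = 2
G(5) = mex({0, 1, 2}) = 3
G(6) = mex({0, 1, 3}) = 2
G(7) = mex({0, 1, 2}) = 3
G(8) = mex({1, 2, 3}) = 0
G(9) = mex({0, 2, 3}) = 1
G(10) = mex({1, 2, 3}) = 0
G(11) = mex({0, 2, 3}) = 1
G(12) = mex({0, 1, 3}) = 2
Observe that G(8)..G(12) = 0, 1, 0, 1, 2 repeats G(0)..G(4) = 0, 1, 0, 1, 2.
For k >= max(S) = 5, G(k) is determined by the previous 5 values G(k-5)..G(k-1); a window of 5 consecutive values has recurred shifted by 8, so by induction G(k + 8) = G(k) for all k >= 0: the sequence is periodic from the start with period 8.
One period: G(0..7) = 0, 1, 0, 1, 2, 3, 2, 3.
53 mod 8 = 5, so G(53) = G(5) = 3.

3


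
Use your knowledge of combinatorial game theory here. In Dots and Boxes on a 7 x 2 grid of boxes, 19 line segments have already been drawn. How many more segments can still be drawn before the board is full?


Grid: 7 x 2 boxes, i.e. 8 rows and 3 columns of dots.
Horizontal edges: (rows + 1) * cols = 8 * 2 = 16
Vertical edges: rows * (cols + 1) = 7 * 3 = 21
Total edges: 16 + 21 = 37
Edges drawn: 19
Remaining: 37 - 19 = 18

18


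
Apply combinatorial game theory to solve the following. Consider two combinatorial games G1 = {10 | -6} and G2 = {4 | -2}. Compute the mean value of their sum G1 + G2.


G1 = {10 | -6}, G2 = {4 | -2}
Each is a switch {a | b} with numbers a > b; its mean value is (a + b)/2, and mean value is additive over game sums: m(G1 + G2) = m(G1) + m(G2).
Mean of G1 = (10 + (-6))/2 = 4/2 = 2
Mean of G2 = (4 + (-2))/2 = 2/2 = 1
Mean of G1 + G2 = 2 + 1 = 3

3


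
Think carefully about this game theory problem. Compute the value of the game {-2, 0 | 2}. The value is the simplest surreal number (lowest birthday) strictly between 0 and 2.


Left options: {-2, 0}, max = 0
Right options: {2}, min = 2
All options are numbers and max(Left) < min(Right), so by the simplicity theorem the value is the simplest (earliest-born) number strictly between 0 and 2.
The only integer strictly between 0 and 2 is 1.
No non-integer in the interval can be simpler: if x is a non-integer in the interval, then floor(x) or ceil(x) also lies in the interval (the interval contains an integer), and both are proper prefixes of x's sign expansion, i.e. born earlier. So the game value is 1.
Game value = 1

1


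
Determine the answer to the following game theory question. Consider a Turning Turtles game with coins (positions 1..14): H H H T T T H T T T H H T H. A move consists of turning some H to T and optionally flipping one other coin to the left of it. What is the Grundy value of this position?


Coins: H H H T T T H T T T H H T H
Key fact: a single head at position k behaves exactly like a Nim heap of size k (turning it to T and optionally flipping a coin at j < k corresponds to moving the heap from k to j, or to 0), and heads combine as a disjunctive sum (two heads at the same place would cancel, matching j XOR j = 0). So the Nim-value is the XOR of the 1-indexed positions of the heads.
Face-up positions (1-indexed): [1, 2, 3, 7, 11, 12, 14]
XOR 0 with 1: 0 XOR 1 = 1
XOR 1 with 2: 1 XOR 2 = 3
XOR 3 with 3: 3 XOR 3 = 0
XOR 0 with 7: 0 XOR 7 = 7
XOR 7 with 11: 7 XOR 11 = 12
XOR 12 with 12: 12 XOR 12 = 0
XOR 0 with 14: 0 XOR 14 = 14
Nim-value = 14

14


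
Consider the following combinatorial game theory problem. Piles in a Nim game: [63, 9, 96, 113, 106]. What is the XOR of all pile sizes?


We need the XOR (exclusive or) of all pile sizes.
After XOR-ing pile 1 (size 63): 0 XOR 63 = 63
After XOR-ing pile 2 (size 9): 63 XOR 9 = 54
After XOR-ing pile 3 (size 96): 54 XOR 96 = 86
After XOR-ing pile 4 (size 113): 86 XOR 113 = 39
After XOR-ing pile 5 (size 106): 39 XOR 106 = 77
The Nim-value of this position is 77.

77


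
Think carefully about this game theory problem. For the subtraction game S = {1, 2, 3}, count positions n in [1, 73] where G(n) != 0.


Subtraction set S = {1, 2, 3}, so G(n) = n mod 4.
G(n) = 0 when n is a multiple of 4.
Multiples of 4 in [1, 73]: 18
N-positions (nonzero Grundy) = 73 - 18 = 55

55


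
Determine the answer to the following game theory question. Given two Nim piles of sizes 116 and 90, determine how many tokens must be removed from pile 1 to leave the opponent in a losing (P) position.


Piles: 116 and 90
Current XOR: 116 XOR 90 = 46 (non-zero, so this is an N-position).
To make the XOR zero, we need to find a move that balances the piles.
For pile 1 (size 116): target = 116 XOR 46 = 90
We reduce pile 1 from 116 to 90.
Tokens removed: 116 - 90 = 26
Verification: 90 XOR 90 = 0

26


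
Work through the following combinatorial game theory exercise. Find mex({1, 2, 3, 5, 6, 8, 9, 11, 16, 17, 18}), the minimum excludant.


Set = {1, 2, 3, 5, 6, 8, 9, 11, 16, 17, 18}
0 is NOT in the set. This is the mex.
mex = 0

0


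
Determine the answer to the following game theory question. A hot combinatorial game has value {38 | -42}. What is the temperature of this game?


The game is {38 | -42}, a switch {a | b} with numbers a > b.
Cooling {a | b} by t gives {a - t | b + t}, which stops being hot when a - t = b + t, i.e. at t = (a - b)/2. So the temperature of a switch is (a - b)/2.
Temperature = (Left option - Right option) / 2
= (38 - (-42)) / 2
= 80 / 2
= 40

40


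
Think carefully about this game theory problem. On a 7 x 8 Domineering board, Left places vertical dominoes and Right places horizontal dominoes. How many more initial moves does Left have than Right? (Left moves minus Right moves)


Board is 7 x 8 (rows x cols).
Left (vertical) placements: (rows-1) * cols = 6 * 8 = 48
Right (horizontal) placements: rows * (cols-1) = 7 * 7 = 49
Advantage = Left - Right = 48 - 49 = -1

-1


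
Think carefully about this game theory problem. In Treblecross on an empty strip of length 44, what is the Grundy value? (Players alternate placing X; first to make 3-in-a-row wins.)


Treblecross: place X on empty cells; 3-in-a-row wins.
Playing within two cells of an existing X lets the opponent win at once, so sensible play treats the cells i-2..i+2 around each X as dead. The player left with no safe cell loses, so this is a normal-play take-away game on strips of safe cells.
Placing X at cell i (0-indexed) of a strip of k safe cells leaves independent strips of sizes max(0, i-2) and max(0, k-i-3). Hence G(k) = mex{ G(max(0,i-2)) XOR G(max(0,k-i-3)) : 0 <= i < k }, with G(0) = 0.
G(1): splits (0,0):0^0=0 -> mex({0}) = 1
G(2): splits (0,0):0^0=0 -> mex({0}) = 1
G(3): splits (0,0):0^0=0 -> mex({0}) = 1
G(4): splits (0,1):0^1=1 (0,0):0^0=0 -> mex({0, 1}) = 2
G(5): splits (0,2):0^1=1 (0,1):0^1=1 (0,0):0^0=0 -> mex({0, 1}) = 2
G(6) = mex({1}) = 0
G(7) = mex({0, 1, 2}) = 3
G(8) = mex({0, 1, 2}) = 3
G(9) = mex({0, 2}) = 1
G(10) = mex({0, 2, 3}) = 1
G(11) = mex({0, 3}) = 1
G(12) = mex({1, 3}) = 0
G(13) = mex({0, 1, 2, 3}) = 4
G(14) = mex({0, 1, 2}) = 3
G(15) = mex({0, 1, 2}) = 3
G(16) = mex({0, 1, 2, 4}) = 3
G(17) = mex({0, 1, 3, 4}) = 2
G(18) = mex({0, 1, 3, 4}) = 2
G(19) = mex({0, 1, 3, 5}) = 2
G(20) = mex({0, 1, 2, 3, 5}) = 4
G(21) = mex({0, 1, 2, 3, 5}) = 4
G(22) = mex({1, 2, 6}) = 0
G(23) = mex({0, 1, 2, 3, 4, 6}) = 5
G(24) = mex({0, 1, 2, 3, 4}) = 5
G(25) = mex({0, 1, 3, 4, 7}) = 2
G(26) = mex({0, 1, 3, 4, 5, 7}) = 2
G(27) = mex({0, 1, 3, 5}) = 2
G(28) = mex({0, 1, 2, 5}) = 3
G(29) = mex({0, 1, 2, 4, 5, 6}) = 3
G(30) = mex({1, 2, 4, 6}) = 0
G(31) = mex({0, 1, 2, 3, 4, 6}) = 5
G(32) = mex({1, 2, 3, 4, 7}) = 0
G(33) = mex({0, 3, 7}) = 1
G(34) = mex({0, 2, 3, 5, 7}) = 1
G(35) = mex({0, 2, 3, 5, 6}) = 1
G(36) = mex({0, 1, 2, 5, 6}) = 3
G(37) = mex({0, 1, 2, 4, 5, 6}) = 3
G(38) = mex({0, 1, 2, 4}) = 3
G(39) = mex({0, 1, 2, 3, 4, 7}) = 5
G(40) = mex({0, 1, 2, 3, 4, 5, 7}) = 6
G(41) = mex({0, 1, 2, 3, 5, 7}) = 4
G(42) = mex({0, 1, 2, 3, 5, 6, 7}) = 4
G(43) = mex({0, 2, 3, 5, 6}) = 1
G(44) = mex({1, 2, 3, 4, 5, 6}) = 0
Therefore G(44) = 0.

0


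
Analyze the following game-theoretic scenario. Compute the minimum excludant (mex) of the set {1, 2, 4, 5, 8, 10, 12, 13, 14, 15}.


Set = {1, 2, 4, 5, 8, 10, 12, 13, 14, 15}
0 is NOT in the set. This is the mex.
mex = 0

0


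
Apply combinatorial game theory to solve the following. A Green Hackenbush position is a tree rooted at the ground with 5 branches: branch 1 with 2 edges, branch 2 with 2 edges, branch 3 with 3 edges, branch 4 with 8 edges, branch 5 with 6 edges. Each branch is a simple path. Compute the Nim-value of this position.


The tree has 5 branches from the ground vertex.
In Green Hackenbush, the Nim-value of a simple path of length k is k.
Branch 1: length 2, Nim-value = 2
Branch 2: length 2, Nim-value = 2
Branch 3: length 3, Nim-value = 3
Branch 4: length 8, Nim-value = 8
Branch 5: length 6, Nim-value = 6
Total Nim-value = XOR of all branch values:
0 XOR 2 = 2
2 XOR 2 = 0
0 XOR 3 = 3
3 XOR 8 = 11
11 XOR 6 = 13
Nim-value of the tree = 13

13


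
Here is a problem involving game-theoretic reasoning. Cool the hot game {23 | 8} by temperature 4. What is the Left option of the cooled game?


Original game: {23 | 8} (a switch {a | b} with a > b).
Cooling by t (for t below the temperature (a - b)/2 = 15/2) taxes each move by t: {a | b} cooled by t is {a - t | b + t}.
Cooling amount: t = 4
Cooled Left option: 23 - 4 = 19
Cooled Right option: 8 + 4 = 12
Cooled game: {19 | 12}
Left option = 19

19


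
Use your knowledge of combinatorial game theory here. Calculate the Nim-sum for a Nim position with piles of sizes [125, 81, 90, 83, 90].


We need the XOR (exclusive or) of all pile sizes.
After XOR-ing pile 1 (size 125): 0 XOR 125 = 125
After XOR-ing pile 2 (size 81): 125 XOR 81 = 44
After XOR-ing pile 3 (size 90): 44 XOR 90 = 118
After XOR-ing pile 4 (size 83): 118 XOR 83 = 37
After XOR-ing pile 5 (size 90): 37 XOR 90 = 127
The Nim-value of this position is 127.

127


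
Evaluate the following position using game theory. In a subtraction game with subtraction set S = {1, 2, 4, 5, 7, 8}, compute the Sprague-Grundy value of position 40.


The subtraction set is S = {1, 2, 4, 5, 7, 8}.
G(k) = mex{ G(k - s) : s in S, s <= k }. We compute iteratively: G(0) = 0.
G(1) = mex({0}) = 1
G(2) = mex({0, 1}) = 2
G(3) = mex({1, 2}) = 0
G(4) = mex({0, 2}) = 1
G(5) = mex({0, 1}) = 2
G(6) = mex({1, 2}) = 0
G(7) = mex({0, 2}) = 1
G(8) = mex({0, 1}) = 2
G(9) = mex({1, 2}) = 0
G(10) = mex({0, 2}) = 1
Observe that G(3)..G(10) = 0, 1, 2, 0, 1, 2, 0, 1 repeats G(0)..G(7) = 0, 1, 2, 0, 1, 2, 0, 1.
For k >= max(S) = 8, G(k) is determined by the previous 8 values G(k-8)..G(k-1); a window of 8 consecutive values has recurred shifted by 3, so by induction G(k + 3) = G(k) for all k >= 0: the sequence is periodic from the start with period 3.
One period: G(0..2) = 0, 1, 2.
40 mod 3 = 1, so G(40) = G(1) = 1.

1


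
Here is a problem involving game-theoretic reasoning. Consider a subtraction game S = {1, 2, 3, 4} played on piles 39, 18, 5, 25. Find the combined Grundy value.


Subtraction set: {1, 2, 3, 4}
For this subtraction set, G(n) = n mod 5 (period = max + 1 = 5).
Pile 1 (size 39): G(39) = 39 mod 5 = 4
Pile 2 (size 18): G(18) = 18 mod 5 = 3
Pile 3 (size 5): G(5) = 5 mod 5 = 0
Pile 4 (size 25): G(25) = 25 mod 5 = 0
Total Grundy value = XOR of all: 4 XOR 3 XOR 0 XOR 0 = 7

7


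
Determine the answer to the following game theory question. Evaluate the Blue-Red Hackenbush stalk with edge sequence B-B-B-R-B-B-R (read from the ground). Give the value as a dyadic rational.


Edges (from ground): B-B-B-R-B-B-R
By Berlekamp's sign-expansion rule, a Blue-Red Hackenbush stalk has the value of the surreal number whose sign sequence is the edge sequence with B -> + and R -> -.
Sign sequence: +++-++-
Trace the sign expansion in the surreal number tree, starting from 0:
Edge 1: B (sign +) -> bounds (0, +inf), value = 1
Edge 2: B (sign +) -> bounds (1, +inf), value = 2
Edge 3: B (sign +) -> bounds (2, +inf), value = 3
Edge 4: R (sign -) -> bounds (2, 3), value = 5/2
Edge 5: B (sign +) -> bounds (5/2, 3), value = 11/4
Edge 6: B (sign +) -> bounds (11/4, 3), value = 23/8
Edge 7: R (sign -) -> bounds (11/4, 23/8), value = 45/16
Game value = 45/16

45/16


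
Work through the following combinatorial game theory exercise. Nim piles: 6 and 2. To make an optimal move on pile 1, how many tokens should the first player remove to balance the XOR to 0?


Piles: 6 and 2
Current XOR: 6 XOR 2 = 4 (non-zero, so this is an N-position).
To make the XOR zero, we need to find a move that balances the piles.
For pile 1 (size 6): target = 6 XOR 4 = 2
We reduce pile 1 from 6 to 2.
Tokens removed: 6 - 2 = 4
Verification: 2 XOR 2 = 0

4


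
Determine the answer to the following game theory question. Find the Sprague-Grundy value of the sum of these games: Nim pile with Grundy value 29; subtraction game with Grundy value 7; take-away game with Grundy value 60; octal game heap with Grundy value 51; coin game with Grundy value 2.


By the Sprague-Grundy theorem, the Grundy value of a sum of games is the XOR of individual Grundy values.
Nim pile: Grundy value = 29. Running XOR: 0 XOR 29 = 29
subtraction game: Grundy value = 7. Running XOR: 29 XOR 7 = 26
take-away game: Grundy value = 60. Running XOR: 26 XOR 60 = 38
octal game heap: Grundy value = 51. Running XOR: 38 XOR 51 = 21
coin game: Grundy value = 2. Running XOR: 21 XOR 2 = 23
The combined Grundy value is 23.

23
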